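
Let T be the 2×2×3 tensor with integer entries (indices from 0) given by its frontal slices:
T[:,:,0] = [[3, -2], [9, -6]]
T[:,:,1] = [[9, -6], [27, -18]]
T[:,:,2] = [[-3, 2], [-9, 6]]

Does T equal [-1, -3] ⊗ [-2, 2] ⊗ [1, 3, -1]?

No

Reconstruct entry (0,0,0) from the claimed factors: Σₗ aₗ[0]bₗ[0]cₗ[0] = (-1)·(-2)·(1) = 2, but T[0,0,0] = 3. The claim is false.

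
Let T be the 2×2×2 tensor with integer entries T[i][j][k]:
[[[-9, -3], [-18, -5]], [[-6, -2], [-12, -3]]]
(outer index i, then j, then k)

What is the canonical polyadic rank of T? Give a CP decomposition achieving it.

Lower bound: in the mode-2 unfolding of T (rows indexed by j, columns by (i,k)) the 2×2 minor on rows j ∈ {0, 1}, columns (i,k) ∈ {(0,0), (0,1)} is det [[-9, -3], [-18, -5]] = -9 ≠ 0, so that unfolding has rank ≥ 2 and hence rank(T) ≥ 2 (CP rank is at least every unfolding rank, though it can be larger).
Upper bound: with S_k = T[:,:,k], the two rank-1 terms a₁b₁ᵀ, a₂b₂ᵀ are the rank-1 members of the pencil x·S₀ + y·S₁.
det(x·S₀ + y·S₁) is −3·xy − y² = −(y)(3·x + y), vanishing at (x:y) = (1:0) and (1:-3).
M₁ = S₀ = [[-9, -18], [-6, -12]] = (-3)·[3, 2][1, 2]ᵀ and M₂ = S₀ − 3·S₁ = [[0, -3], [0, -3]] = (-3)·[1, 1][0, 1]ᵀ, so take a₁ = [3, 2], b₁ = [1, 2], a₂ = [1, 1], b₂ = [0, 1].
Each slice is an integer combination of E₁ = a₁b₁ᵀ and E₂ = a₂b₂ᵀ: S₀ = −3·E₁, S₁ = −E₁ + E₂; reading off coefficients, c₁ = [-3, -1] and c₂ = [0, 1].
Hence T = [3, 2] ⊗ [1, 2] ⊗ [-3, -1] + [1, 1] ⊗ [0, 1] ⊗ [0, 1], so rank(T) ≤ 2.
These bounds meet, so rank(T) = 2.

rank(T) = 2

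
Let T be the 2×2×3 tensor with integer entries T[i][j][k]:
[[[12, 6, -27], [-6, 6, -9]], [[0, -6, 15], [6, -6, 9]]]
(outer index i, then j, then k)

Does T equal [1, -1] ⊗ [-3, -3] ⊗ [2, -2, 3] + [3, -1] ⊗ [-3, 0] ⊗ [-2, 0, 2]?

Reconstruct entrywise from the claimed factors. For example, T[0,0,2] = -27 and Σₗ aₗ[0]bₗ[0]cₗ[2] = (1)·(-3)·(3) + (3)·(-3)·(2) = -27; checking all 12 entries, every one matches. The claim holds.

Yes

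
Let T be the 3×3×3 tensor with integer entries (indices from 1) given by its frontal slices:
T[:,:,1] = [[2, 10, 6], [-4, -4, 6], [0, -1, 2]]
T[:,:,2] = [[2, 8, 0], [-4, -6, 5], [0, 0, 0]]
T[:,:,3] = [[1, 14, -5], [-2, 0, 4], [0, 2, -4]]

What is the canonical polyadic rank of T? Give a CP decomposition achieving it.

rank(T) = 3

Lower bound: the mode-2 unfolding of T (rows indexed by j, columns by (i,k) = (1,1), (1,2), (1,3), (2,1), (2,2), (2,3), (3,1), (3,2), (3,3)) is [[2, 2, 1, -4, -4, -2, 0, 0, 0], [10, 8, 14, -4, -6, 0, -1, 0, 2], [6, 0, -5, 6, 5, 4, 2, 0, -4]].
There the 3×3 minor on rows j ∈ {1, 2, 3}, columns (i,k) ∈ {(1,1), (1,2), (1,3)} is det [[2, 2, 1], [10, 8, 14], [6, 0, -5]] = 140 ≠ 0, so this unfolding has rank ≥ 3; CP rank is at least every unfolding rank, so rank(T) ≥ 3. (This is only a lower bound: in general the CP rank may exceed every unfolding rank, so we still need to exhibit 3 rank-1 terms summing to T.)
Upper bound: T is a sum of 3 rank-1 terms, T = [1, -2, 0] (x) [1, 2, -1] (x) [2, 2, 1] + [2, 0, 1] (x) [0, 1, -2] (x) [-1, 0, 2] + [2, 1, 0] (x) [0, 2, 1] (x) [2, 1, 2] (one valid choice — decompositions are not unique — normalised so each a, b is primitive with positive first nonzero entry; check it by expanding all entries), so rank(T) ≤ 3.
These bounds meet, so rank(T) = 3.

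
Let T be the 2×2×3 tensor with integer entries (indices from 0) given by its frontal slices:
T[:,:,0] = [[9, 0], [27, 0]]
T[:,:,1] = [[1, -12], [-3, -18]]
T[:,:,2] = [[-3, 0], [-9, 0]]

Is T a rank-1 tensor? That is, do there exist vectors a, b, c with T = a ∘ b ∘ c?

The mode-1 unfolding of T (rows indexed by i, columns by (j,k) = (0,0), (0,1), (0,2), (1,0), (1,1), (1,2)) is [[9, 1, -3, 0, -12, 0], [27, -3, -9, 0, -18, 0]].
There the 2×2 minor on rows i ∈ {0, 1}, columns (j,k) ∈ {(0,0), (0,1)} is det [[9, 1], [27, -3]] = -54 ≠ 0, so this unfolding has rank ≥ 2; CP rank is at least every unfolding rank, so rank(T) ≥ 2.
In particular rank(T) ≥ 2 > 1, so T is not rank-1.

No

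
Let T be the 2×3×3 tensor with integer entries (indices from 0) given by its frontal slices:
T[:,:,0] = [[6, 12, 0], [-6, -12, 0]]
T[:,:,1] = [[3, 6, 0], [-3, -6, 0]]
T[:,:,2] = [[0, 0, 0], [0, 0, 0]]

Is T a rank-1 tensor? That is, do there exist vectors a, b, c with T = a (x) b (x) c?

If T = a (x) b (x) c then every fibre of T is a multiple of the corresponding factor, so read the factors off the fibres through the nonzero entry T[0,0,0] = 6.
The mode-1 fibre T[:,0,0] = [6, -6] gives a = [1, -1] (primitive direction); the mode-2 fibre T[0,:,0] = [6, 12, 0] gives b = [1, 2, 0]; then c[k] = T[0,0,k] / (a[0]·b[0]) = [6, 3, 0] / 1 = [6, 3, 0].
Expanding [1, -1] (x) [1, 2, 0] (x) [6, 3, 0] reproduces all 18 entries of T, so T = [1, -1] (x) [1, 2, 0] (x) [6, 3, 0] and rank(T) ≤ 1.
Equivalently every frontal slice T[:,:,k] is c[k] times the rank-1 matrix [1, -1] (x) [1, 2, 0]. So T has rank 1 (it is nonzero).

Yes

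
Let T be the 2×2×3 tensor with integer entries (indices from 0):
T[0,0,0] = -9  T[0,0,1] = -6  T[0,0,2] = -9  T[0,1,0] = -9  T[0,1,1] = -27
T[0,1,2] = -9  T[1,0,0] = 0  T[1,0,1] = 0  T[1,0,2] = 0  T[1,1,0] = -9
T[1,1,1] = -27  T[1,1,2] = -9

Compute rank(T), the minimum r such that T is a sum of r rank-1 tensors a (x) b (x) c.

2

Lower bound: the mode-3 unfolding of T (rows indexed by k, columns by (i,j) = (0,0), (0,1), (1,0), (1,1)) is [[-9, -9, 0, -9], [-6, -27, 0, -27], [-9, -9, 0, -9]].
There the 2×2 minor on rows k ∈ {0, 1}, columns (i,j) ∈ {(0,0), (0,1)} is det [[-9, -9], [-6, -27]] = 189 ≠ 0, so this unfolding has rank ≥ 2; CP rank is at least every unfolding rank, so rank(T) ≥ 2. (Flattening ranks never certify an upper bound on CP rank; for that we must actually write T with 2 rank-1 terms.)
Upper bound — finding two terms. Write S_k = T[:,:,k] for the frontal slices: S₀ = [[-9, -9], [0, -9]], S₁ = [[-6, -27], [0, -27]], S₂ = [[-9, -9], [0, -9]].
If T = a₁ (x) b₁ (x) c₁ + a₂ (x) b₂ (x) c₂ then each S_k = c₁[k]·a₁b₁ᵀ + c₂[k]·a₂b₂ᵀ. S₀ and S₁ are linearly independent, so a₁b₁ᵀ and a₂b₂ᵀ must span the same plane of matrices: they are the rank-1 matrices of the form x·S₀ + y·S₁.
det(x·S₀ + y·S₁) is 81·x² + 297·xy + 162·y² = 27·(x + 3·y)(3·x + 2·y), vanishing at (x:y) = (3:-1) and (2:-3).
M₁ = 3·S₀ − S₁ = [[-21, 0], [0, 0]] = (-21)·[1, 0][1, 0]ᵀ and M₂ = 2·S₀ − 3·S₁ = [[0, 63], [0, 63]] = 63·[1, 1][0, 1]ᵀ, so take a₁ = [1, 0], b₁ = [1, 0], a₂ = [1, 1], b₂ = [0, 1].
Each slice is an integer combination of E₁ = a₁b₁ᵀ and E₂ = a₂b₂ᵀ: S₀ = −9·E₁ − 9·E₂, S₁ = −6·E₁ − 27·E₂, S₂ = −9·E₁ − 9·E₂; reading off coefficients, c₁ = [-9, -6, -9] and c₂ = [-9, -27, -9].
Hence T = [1, 0] (x) [1, 0] (x) [-9, -6, -9] + [1, 1] (x) [0, 1] (x) [-9, -27, -9], so rank(T) ≤ 2.
These bounds meet, so rank(T) = 2.
Check entry T[1,1,2] = -9: (0)·(0)·(-9) + (1)·(1)·(-9) = -9.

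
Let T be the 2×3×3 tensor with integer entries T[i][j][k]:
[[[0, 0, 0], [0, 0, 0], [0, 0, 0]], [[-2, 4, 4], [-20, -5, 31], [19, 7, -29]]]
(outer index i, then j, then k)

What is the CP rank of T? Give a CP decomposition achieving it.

Lower bound: the mode-3 unfolding of T (rows indexed by k, columns by (i,j) = (0,0), (0,1), (0,2), (1,0), (1,1), (1,2)) is [[0, 0, 0, -2, -20, 19], [0, 0, 0, 4, -5, 7], [0, 0, 0, 4, 31, -29]].
There the 2×2 minor on rows k ∈ {0, 1}, columns (i,j) ∈ {(1,0), (1,1)} is det [[-2, -20], [4, -5]] = 90 ≠ 0, so this unfolding has rank ≥ 2; CP rank is at least every unfolding rank, so rank(T) ≥ 2. (Flattening ranks never certify an upper bound on CP rank; for that we must actually write T with 2 rank-1 terms.)
Upper bound — finding two terms. Every mode-1 slice of T is a multiple of one matrix: T[i,:,:] = a[i]·M with a = [0, 1] and M = [[-2, 4, 4], [-20, -5, 31], [19, 7, -29]] (rows indexed by j, columns by k). So it suffices to write M as a sum of two rank-1 matrices.
The rows of M satisfy (row 0) = 2·(row 1) + 2·(row 2), so splitting by rows, M = [2, 1, 0][-20, -5, 31]ᵀ + [2, 0, 1][19, 7, -29]ᵀ.
Hence T = [0, 1] ⊗ [2, 1, 0] ⊗ [-20, -5, 31] + [0, 1] ⊗ [2, 0, 1] ⊗ [19, 7, -29], so rank(T) ≤ 2.
These bounds meet, so rank(T) = 2.

rank(T) = 2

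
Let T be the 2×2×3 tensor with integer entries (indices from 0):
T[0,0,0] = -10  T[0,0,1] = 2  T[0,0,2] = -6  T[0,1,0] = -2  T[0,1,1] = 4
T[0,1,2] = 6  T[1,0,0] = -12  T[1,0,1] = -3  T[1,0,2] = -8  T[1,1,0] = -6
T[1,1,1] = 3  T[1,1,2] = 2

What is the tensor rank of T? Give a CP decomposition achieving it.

Lower bound: the mode-3 unfolding of T (rows indexed by k, columns by (i,j) = (0,0), (0,1), (1,0), (1,1)) is [[-10, -2, -12, -6], [2, 4, -3, 3], [-6, 6, -8, 2]].
There the 3×3 minor on rows k ∈ {0, 1, 2}, columns (i,j) ∈ {(0,0), (0,1), (1,0)} is det [[-10, -2, -12], [2, 4, -3], [-6, 6, -8]] = -360 ≠ 0, so this unfolding has rank ≥ 3; CP rank is at least every unfolding rank, so rank(T) ≥ 3. (This is only a lower bound: in general the CP rank may exceed every unfolding rank, so we still need to exhibit 3 rank-1 terms summing to T.)
Upper bound: T is a sum of 3 rank-1 terms, T = [1, 1] ⊗ [1, 2] ⊗ [-2, 4, 2] + [1, 2] ⊗ [2, 1] ⊗ [-2, -2, -2] + [2, 1] ⊗ [1, -1] ⊗ [-2, 1, -2] (one valid choice — decompositions are not unique — normalised so each a, b is primitive with positive first nonzero entry; check it by expanding all entries), so rank(T) ≤ 3.
These bounds meet, so rank(T) = 3.

rank(T) = 3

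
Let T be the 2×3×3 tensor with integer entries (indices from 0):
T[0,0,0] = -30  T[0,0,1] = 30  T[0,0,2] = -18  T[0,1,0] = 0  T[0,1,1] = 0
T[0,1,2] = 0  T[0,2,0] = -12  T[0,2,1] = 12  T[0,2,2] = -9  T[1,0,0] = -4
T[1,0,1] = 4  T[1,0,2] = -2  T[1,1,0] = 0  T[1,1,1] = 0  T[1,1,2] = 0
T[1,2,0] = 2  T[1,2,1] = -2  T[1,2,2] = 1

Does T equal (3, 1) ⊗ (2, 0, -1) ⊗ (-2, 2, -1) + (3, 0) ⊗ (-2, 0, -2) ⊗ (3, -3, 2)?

Yes

Reconstruct entrywise from the claimed factors. For example, T[0,1,0] = 0 and Σₗ aₗ[0]bₗ[1]cₗ[0] = (3)·(0)·(-2) + (3)·(0)·(3) = 0; checking all 18 entries, every one matches. The claim holds.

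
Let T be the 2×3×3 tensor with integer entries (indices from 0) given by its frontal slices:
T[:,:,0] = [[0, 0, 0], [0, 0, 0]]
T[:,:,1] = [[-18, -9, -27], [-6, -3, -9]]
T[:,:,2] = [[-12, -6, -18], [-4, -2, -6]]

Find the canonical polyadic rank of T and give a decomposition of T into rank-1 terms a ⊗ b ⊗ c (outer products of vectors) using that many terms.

rank(T) = 1

Lower bound: T ≠ 0 (e.g. T[0,0,1] = -18), so rank(T) ≥ 1.
Upper bound: if T = a ⊗ b ⊗ c then every fibre of T is a multiple of the corresponding factor, so read the factors off the fibres through the nonzero entry T[0,0,1] = -18.
The mode-1 fibre T[:,0,1] = [-18, -6] gives a = [3, 1] (primitive direction); the mode-2 fibre T[0,:,1] = [-18, -9, -27] gives b = [2, 1, 3]; then c[k] = T[0,0,k] / (a[0]·b[0]) = [0, -18, -12] / 6 = [0, -3, -2].
Expanding [3, 1] ⊗ [2, 1, 3] ⊗ [0, -3, -2] reproduces all 18 entries of T, so T = [3, 1] ⊗ [2, 1, 3] ⊗ [0, -3, -2] and rank(T) ≤ 1.
These bounds meet, so rank(T) = 1.
Check entry T[0,2,0] = 0: (3)·(3)·(0) = 0.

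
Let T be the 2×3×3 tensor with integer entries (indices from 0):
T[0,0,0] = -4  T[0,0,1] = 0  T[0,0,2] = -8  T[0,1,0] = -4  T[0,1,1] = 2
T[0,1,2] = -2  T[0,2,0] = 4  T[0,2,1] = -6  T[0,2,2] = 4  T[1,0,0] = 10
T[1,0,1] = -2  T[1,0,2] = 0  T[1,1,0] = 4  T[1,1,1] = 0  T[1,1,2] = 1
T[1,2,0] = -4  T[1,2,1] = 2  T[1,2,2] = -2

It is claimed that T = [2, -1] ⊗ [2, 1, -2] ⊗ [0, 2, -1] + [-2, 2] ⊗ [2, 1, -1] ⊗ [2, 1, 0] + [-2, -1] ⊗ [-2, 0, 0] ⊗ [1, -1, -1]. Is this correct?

Yes

Reconstruct entrywise from the claimed factors. For example, T[1,1,0] = 4 and Σₗ aₗ[1]bₗ[1]cₗ[0] = (-1)·(1)·(0) + (2)·(1)·(2) + (-1)·(0)·(1) = 4; checking all 18 entries, every one matches. The claim holds.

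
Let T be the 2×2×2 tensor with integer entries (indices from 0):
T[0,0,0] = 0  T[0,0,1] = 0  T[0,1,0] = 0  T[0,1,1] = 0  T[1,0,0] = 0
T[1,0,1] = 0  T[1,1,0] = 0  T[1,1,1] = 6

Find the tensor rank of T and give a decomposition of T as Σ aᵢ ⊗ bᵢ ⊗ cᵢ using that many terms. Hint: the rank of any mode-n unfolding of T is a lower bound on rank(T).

Lower bound: T ≠ 0 (e.g. T[1,1,1] = 6), so rank(T) ≥ 1.
Upper bound: if T = a ⊗ b ⊗ c then every fibre of T is a multiple of the corresponding factor, so read the factors off the fibres through the nonzero entry T[1,1,1] = 6.
The mode-1 fibre T[:,1,1] = [0, 6] gives a = [0, 1] (primitive direction); the mode-2 fibre T[1,:,1] = [0, 6] gives b = [0, 1]; then c[k] = T[1,1,k] / (a[1]·b[1]) = [0, 6] / 1 = [0, 6].
Expanding [0, 1] ⊗ [0, 1] ⊗ [0, 6] reproduces all 8 entries of T, so T = [0, 1] ⊗ [0, 1] ⊗ [0, 6] and rank(T) ≤ 1.
These bounds meet, so rank(T) = 1.
Check entry T[0,0,0] = 0: (0)·(0)·(0) = 0.

rank(T) = 1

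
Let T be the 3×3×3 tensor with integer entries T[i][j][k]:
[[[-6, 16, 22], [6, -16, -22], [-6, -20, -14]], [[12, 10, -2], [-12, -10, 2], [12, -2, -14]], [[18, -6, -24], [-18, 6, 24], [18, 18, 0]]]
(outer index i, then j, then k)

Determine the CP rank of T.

2

Lower bound: the mode-1 unfolding of T (rows indexed by i, columns by (j,k) = (0,0), (0,1), (0,2), (1,0), (1,1), (1,2), (2,0), (2,1), (2,2)) is [[-6, 16, 22, 6, -16, -22, -6, -20, -14], [12, 10, -2, -12, -10, 2, 12, -2, -14], [18, -6, -24, -18, 6, 24, 18, 18, 0]].
There the 2×2 minor on rows i ∈ {0, 1}, columns (j,k) ∈ {(0,0), (0,1)} is det [[-6, 16], [12, 10]] = -252 ≠ 0, so this unfolding has rank ≥ 2; CP rank is at least every unfolding rank, so rank(T) ≥ 2. (Flattening ranks never certify an upper bound on CP rank; for that we must actually write T with 2 rank-1 terms.)
Upper bound — finding two terms. Write S_k = T[:,:,k] for the frontal slices: S₀ = [[-6, 6, -6], [12, -12, 12], [18, -18, 18]], S₁ = [[16, -16, -20], [10, -10, -2], [-6, 6, 18]], S₂ = [[22, -22, -14], [-2, 2, -14], [-24, 24, 0]].
If T = a₁ ⊗ b₁ ⊗ c₁ + a₂ ⊗ b₂ ⊗ c₂ then each S_k = c₁[k]·a₁b₁ᵀ + c₂[k]·a₂b₂ᵀ. S₀ and S₁ are linearly independent, so a₁b₁ᵀ and a₂b₂ᵀ must span the same plane of matrices: they are the rank-1 matrices of the form x·S₀ + y·S₁.
The 2×2 minor of x·S₀ + y·S₁ on rows {0,1}, columns {0,2} is 504·xy + 168·y² = 168·(y)(3·x + y), vanishing at (x:y) = (1:0) and (1:-3).
M₁ = S₀ = [[-6, 6, -6], [12, -12, 12], [18, -18, 18]] = (-6)·[1, -2, -3][1, -1, 1]ᵀ and M₂ = S₀ − 3·S₁ = [[-54, 54, 54], [-18, 18, 18], [36, -36, -36]] = (-18)·[3, 1, -2][1, -1, -1]ᵀ, so take a₁ = [1, -2, -3], b₁ = [1, -1, 1], a₂ = [3, 1, -2], b₂ = [1, -1, -1].
Each slice is an integer combination of E₁ = a₁b₁ᵀ and E₂ = a₂b₂ᵀ: S₀ = −6·E₁, S₁ = −2·E₁ + 6·E₂, S₂ = 4·E₁ + 6·E₂; reading off coefficients, c₁ = [-6, -2, 4] and c₂ = [0, 6, 6].
Hence T = [1, -2, -3] ⊗ [1, -1, 1] ⊗ [-6, -2, 4] + [3, 1, -2] ⊗ [1, -1, -1] ⊗ [0, 6, 6], so rank(T) ≤ 2.
These bounds meet, so rank(T) = 2.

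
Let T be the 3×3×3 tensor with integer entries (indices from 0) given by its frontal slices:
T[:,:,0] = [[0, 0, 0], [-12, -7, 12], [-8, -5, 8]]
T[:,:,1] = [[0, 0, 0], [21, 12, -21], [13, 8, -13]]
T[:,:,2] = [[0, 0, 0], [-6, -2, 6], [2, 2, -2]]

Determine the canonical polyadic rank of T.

Lower bound: in the mode-3 unfolding of T (rows indexed by k, columns by (i,j)) the 2×2 minor on rows k ∈ {0, 1}, columns (i,j) ∈ {(1,0), (1,1)} is det [[-12, -7], [21, 12]] = 3 ≠ 0, so that unfolding has rank ≥ 2 and hence rank(T) ≥ 2 (CP rank is at least every unfolding rank, though it can be larger).
Upper bound: with S_k = T[:,:,k], the two rank-1 terms a₁b₁ᵀ, a₂b₂ᵀ are the rank-1 members of the pencil x·S₀ + y·S₁.
The 2×2 minor of x·S₀ + y·S₁ on rows {1,2}, columns {0,1} is 4·x² − 14·xy + 12·y² = 2·(2·x − 3·y)(x − 2·y), vanishing at (x:y) = (3:2) and (2:1).
M₁ = 3·S₀ + 2·S₁ = [[0, 0, 0], [6, 3, -6], [2, 1, -2]] = [0, 3, 1][2, 1, -2]ᵀ and M₂ = 2·S₀ + S₁ = [[0, 0, 0], [-3, -2, 3], [-3, -2, 3]] = −[0, 1, 1][3, 2, -3]ᵀ, so take a₁ = [0, 3, 1], b₁ = [2, 1, -2], a₂ = [0, 1, 1], b₂ = [3, 2, -3].
Each slice is an integer combination of E₁ = a₁b₁ᵀ and E₂ = a₂b₂ᵀ: S₀ = −E₁ − 2·E₂, S₁ = 2·E₁ + 3·E₂, S₂ = −2·E₁ + 2·E₂; reading off coefficients, c₁ = [-1, 2, -2] and c₂ = [-2, 3, 2].
Hence T = [0, 3, 1] ⊗ [2, 1, -2] ⊗ [-1, 2, -2] + [0, 1, 1] ⊗ [3, 2, -3] ⊗ [-2, 3, 2], so rank(T) ≤ 2.
These bounds meet, so rank(T) = 2.

2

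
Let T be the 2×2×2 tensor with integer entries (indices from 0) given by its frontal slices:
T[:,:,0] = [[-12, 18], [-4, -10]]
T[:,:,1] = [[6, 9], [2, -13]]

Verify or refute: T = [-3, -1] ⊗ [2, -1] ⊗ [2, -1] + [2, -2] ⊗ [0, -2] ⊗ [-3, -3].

Reconstruct entrywise from the claimed factors. For example, T[1,1,0] = -10 and Σₗ aₗ[1]bₗ[1]cₗ[0] = (-1)·(-1)·(2) + (-2)·(-2)·(-3) = -10; checking all 8 entries, every one matches. The claim holds.

Yes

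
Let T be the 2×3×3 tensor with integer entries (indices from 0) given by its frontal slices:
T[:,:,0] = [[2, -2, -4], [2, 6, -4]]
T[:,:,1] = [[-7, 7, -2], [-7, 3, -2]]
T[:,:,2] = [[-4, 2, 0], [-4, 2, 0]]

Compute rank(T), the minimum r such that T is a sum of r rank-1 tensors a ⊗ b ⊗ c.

Lower bound: the mode-3 unfolding of T (rows indexed by k, columns by (i,j) = (0,0), (0,1), (0,2), (1,0), (1,1), (1,2)) is [[2, -2, -4, 2, 6, -4], [-7, 7, -2, -7, 3, -2], [-4, 2, 0, -4, 2, 0]].
There the 3×3 minor on rows k ∈ {0, 1, 2}, columns (i,j) ∈ {(0,0), (0,1), (0,2)} is det [[2, -2, -4], [-7, 7, -2], [-4, 2, 0]] = -64 ≠ 0, so this unfolding has rank ≥ 3; CP rank is at least every unfolding rank, so rank(T) ≥ 3. (Flattening ranks never certify an upper bound on CP rank; for that we must actually write T with 3 rank-1 terms.)
Upper bound: T is a sum of 3 rank-1 terms, T = [1, -1] ⊗ [0, 1, 0] ⊗ [-4, 2, 0] + [1, 1] ⊗ [1, 1, -2] ⊗ [2, 1, 0] + [1, 1] ⊗ [2, -1, 0] ⊗ [0, -4, -2] (written with every a and b primitive with positive leading entry and the scale carried by c; CP decompositions are not unique, and this one is verified by expanding entrywise), so rank(T) ≤ 3.
These bounds meet, so rank(T) = 3.
Check entry T[1,1,2] = 2: (-1)·(1)·(0) + (1)·(1)·(0) + (1)·(-1)·(-2) = 2.

3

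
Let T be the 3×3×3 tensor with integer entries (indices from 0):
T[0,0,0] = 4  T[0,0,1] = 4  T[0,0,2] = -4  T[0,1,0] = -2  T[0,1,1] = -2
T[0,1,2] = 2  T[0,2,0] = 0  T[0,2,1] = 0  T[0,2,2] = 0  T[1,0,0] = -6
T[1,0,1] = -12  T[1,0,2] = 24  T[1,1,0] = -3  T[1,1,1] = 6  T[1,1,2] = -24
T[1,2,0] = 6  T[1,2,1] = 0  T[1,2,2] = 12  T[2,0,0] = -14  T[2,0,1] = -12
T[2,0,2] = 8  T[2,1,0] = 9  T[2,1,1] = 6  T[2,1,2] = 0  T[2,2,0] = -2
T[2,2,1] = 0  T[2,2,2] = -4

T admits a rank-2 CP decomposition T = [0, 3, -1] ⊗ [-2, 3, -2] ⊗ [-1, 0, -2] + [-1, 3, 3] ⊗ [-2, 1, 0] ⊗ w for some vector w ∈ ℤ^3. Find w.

Subtract the known terms from T to get the rank-1 residual R = [-1, 3, 3] ⊗ [-2, 1, 0] ⊗ w, so R[i,j,k] = a[i]·b[j]·w[k]. Pick indices with nonzero a[0]·b[0] = (-1)·(-2) = 2. Only the fibre through (0,0,·) is needed: R[0,0,:] = T[0,0,:] − Σₗ aₗ[0]bₗ[0]cₗ = [4, 4, -4] − (0)·(-2)·[-1, 0, -2] = [4, 4, -4]. Then w[k] = R[0,0,k] / 2 for each k, giving w = [4, 4, -4] / 2 = [2, 2, -2].

w = [2, 2, -2]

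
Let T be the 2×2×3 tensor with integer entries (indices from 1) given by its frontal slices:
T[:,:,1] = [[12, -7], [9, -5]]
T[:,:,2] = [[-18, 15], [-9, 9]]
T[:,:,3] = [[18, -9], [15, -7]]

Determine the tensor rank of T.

Lower bound: the mode-2 unfolding of T (rows indexed by j, columns by (i,k) = (1,1), (1,2), (1,3), (2,1), (2,2), (2,3)) is [[12, -18, 18, 9, -9, 15], [-7, 15, -9, -5, 9, -7]].
There the 2×2 minor on rows j ∈ {1, 2}, columns (i,k) ∈ {(1,1), (1,2)} is det [[12, -18], [-7, 15]] = 54 ≠ 0, so this unfolding has rank ≥ 2; CP rank is at least every unfolding rank, so rank(T) ≥ 2. (Flattening ranks never certify an upper bound on CP rank; for that we must actually write T with 2 rank-1 terms.)
Upper bound — finding two terms. Write S_k = T[:,:,k] for the frontal slices: S₁ = [[12, -7], [9, -5]], S₂ = [[-18, 15], [-9, 9]], S₃ = [[18, -9], [15, -7]].
If T = a₁ ∘ b₁ ∘ c₁ + a₂ ∘ b₂ ∘ c₂ then each S_k = c₁[k]·a₁b₁ᵀ + c₂[k]·a₂b₂ᵀ. S₁ and S₂ are linearly independent, so a₁b₁ᵀ and a₂b₂ᵀ must span the same plane of matrices: they are the rank-1 matrices of the form x·S₁ + y·S₂.
det(x·S₁ + y·S₂) is 3·x² − 27·y² = 3·(x − 3·y)(x + 3·y), vanishing at (x:y) = (3:1) and (3:-1).
M₁ = 3·S₁ + S₂ = [[18, -6], [18, -6]] = 6·[1, 1][3, -1]ᵀ and M₂ = 3·S₁ − S₂ = [[54, -36], [36, -24]] = 6·[3, 2][3, -2]ᵀ, so take a₁ = [1, 1], b₁ = [3, -1], a₂ = [3, 2], b₂ = [3, -2].
Each slice is an integer combination of E₁ = a₁b₁ᵀ and E₂ = a₂b₂ᵀ: S₁ = E₁ + E₂, S₂ = 3·E₁ − 3·E₂, S₃ = 3·E₁ + E₂; reading off coefficients, c₁ = [1, 3, 3] and c₂ = [1, -3, 1].
Hence T = [1, 1] ∘ [3, -1] ∘ [1, 3, 3] + [3, 2] ∘ [3, -2] ∘ [1, -3, 1], so rank(T) ≤ 2.
These bounds meet, so rank(T) = 2.
Check entry T[2,1,3] = 15: (1)·(3)·(3) + (2)·(3)·(1) = 15.

2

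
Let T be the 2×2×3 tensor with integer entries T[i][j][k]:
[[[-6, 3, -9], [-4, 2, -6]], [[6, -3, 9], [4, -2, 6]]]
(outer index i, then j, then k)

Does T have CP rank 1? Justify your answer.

If T = a ⊗ b ⊗ c then every fibre of T is a multiple of the corresponding factor, so read the factors off the fibres through the nonzero entry T[0,0,0] = -6.
The mode-1 fibre T[:,0,0] = [-6, 6] gives a = [1, -1] (primitive direction); the mode-2 fibre T[0,:,0] = [-6, -4] gives b = [3, 2]; then c[k] = T[0,0,k] / (a[0]·b[0]) = [-6, 3, -9] / 3 = [-2, 1, -3].
Expanding [1, -1] ⊗ [3, 2] ⊗ [-2, 1, -3] reproduces all 12 entries of T, so T = [1, -1] ⊗ [3, 2] ⊗ [-2, 1, -3] and rank(T) ≤ 1.
Equivalently every frontal slice T[:,:,k] is c[k] times the rank-1 matrix [1, -1] ⊗ [3, 2]. So T has rank 1 (it is nonzero).

Yes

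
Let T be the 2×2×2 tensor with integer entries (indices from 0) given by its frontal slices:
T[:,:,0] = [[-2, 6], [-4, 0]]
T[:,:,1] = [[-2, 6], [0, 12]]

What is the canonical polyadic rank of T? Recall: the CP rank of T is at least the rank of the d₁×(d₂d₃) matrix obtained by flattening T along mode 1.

2

Lower bound: the mode-2 unfolding of T (rows indexed by j, columns by (i,k) = (0,0), (0,1), (1,0), (1,1)) is [[-2, -2, -4, 0], [6, 6, 0, 12]].
There the 2×2 minor on rows j ∈ {0, 1}, columns (i,k) ∈ {(0,0), (1,0)} is det [[-2, -4], [6, 0]] = 24 ≠ 0, so this unfolding has rank ≥ 2; CP rank is at least every unfolding rank, so rank(T) ≥ 2. (This is only a lower bound: in general the CP rank may exceed every unfolding rank, so we still need to exhibit 2 rank-1 terms summing to T.)
Upper bound — finding two terms. Write S_k = T[:,:,k] for the frontal slices: S₀ = [[-2, 6], [-4, 0]], S₁ = [[-2, 6], [0, 12]].
If T = a₁ ⊗ b₁ ⊗ c₁ + a₂ ⊗ b₂ ⊗ c₂ then each S_k = c₁[k]·a₁b₁ᵀ + c₂[k]·a₂b₂ᵀ. S₀ and S₁ are linearly independent, so a₁b₁ᵀ and a₂b₂ᵀ must span the same plane of matrices: they are the rank-1 matrices of the form x·S₀ + y·S₁.
det(x·S₀ + y·S₁) is 24·x² − 24·y² = 24·(x − y)(x + y), vanishing at (x:y) = (1:1) and (1:-1).
M₁ = S₀ + S₁ = [[-4, 12], [-4, 12]] = (-4)·[1, 1][1, -3]ᵀ and M₂ = S₀ − S₁ = [[0, 0], [-4, -12]] = (-4)·[0, 1][1, 3]ᵀ, so take a₁ = [1, 1], b₁ = [1, -3], a₂ = [0, 1], b₂ = [1, 3].
Each slice is an integer combination of E₁ = a₁b₁ᵀ and E₂ = a₂b₂ᵀ: S₀ = −2·E₁ − 2·E₂, S₁ = −2·E₁ + 2·E₂; reading off coefficients, c₁ = [-2, -2] and c₂ = [-2, 2].
Hence T = [1, 1] ⊗ [1, -3] ⊗ [-2, -2] + [0, 1] ⊗ [1, 3] ⊗ [-2, 2], so rank(T) ≤ 2.
These bounds meet, so rank(T) = 2.
Check entry T[0,1,1] = 6: (1)·(-3)·(-2) + (0)·(3)·(2) = 6.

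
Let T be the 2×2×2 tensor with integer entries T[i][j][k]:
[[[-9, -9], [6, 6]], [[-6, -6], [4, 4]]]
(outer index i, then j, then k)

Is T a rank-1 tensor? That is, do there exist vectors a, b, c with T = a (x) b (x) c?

Yes

If T = a (x) b (x) c then every fibre of T is a multiple of the corresponding factor, so read the factors off the fibres through the nonzero entry T[0,0,0] = -9.
The mode-1 fibre T[:,0,0] = [-9, -6] gives a = [3, 2] (primitive direction); the mode-2 fibre T[0,:,0] = [-9, 6] gives b = [3, -2]; then c[k] = T[0,0,k] / (a[0]·b[0]) = [-9, -9] / 9 = [-1, -1].
Expanding [3, 2] (x) [3, -2] (x) [-1, -1] reproduces all 8 entries of T, so T = [3, 2] (x) [3, -2] (x) [-1, -1] and rank(T) ≤ 1.
Equivalently every frontal slice T[:,:,k] is c[k] times the rank-1 matrix [3, 2] (x) [3, -2]. So T has rank 1 (it is nonzero).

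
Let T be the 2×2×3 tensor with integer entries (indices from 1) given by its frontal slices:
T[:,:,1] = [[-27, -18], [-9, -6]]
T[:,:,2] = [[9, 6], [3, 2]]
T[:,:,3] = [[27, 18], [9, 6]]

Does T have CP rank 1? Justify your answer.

Yes

If T = a ⊗ b ⊗ c then every fibre of T is a multiple of the corresponding factor, so read the factors off the fibres through the nonzero entry T[1,1,1] = -27.
The mode-1 fibre T[:,1,1] = [-27, -9] gives a = [3, 1] (primitive direction); the mode-2 fibre T[1,:,1] = [-27, -18] gives b = [3, 2]; then c[k] = T[1,1,k] / (a[1]·b[1]) = [-27, 9, 27] / 9 = [-3, 1, 3].
Expanding [3, 1] ⊗ [3, 2] ⊗ [-3, 1, 3] reproduces all 12 entries of T, so T = [3, 1] ⊗ [3, 2] ⊗ [-3, 1, 3] and rank(T) ≤ 1.
Equivalently every frontal slice T[:,:,k] is c[k] times the rank-1 matrix [3, 1] ⊗ [3, 2]. So T has rank 1 (it is nonzero).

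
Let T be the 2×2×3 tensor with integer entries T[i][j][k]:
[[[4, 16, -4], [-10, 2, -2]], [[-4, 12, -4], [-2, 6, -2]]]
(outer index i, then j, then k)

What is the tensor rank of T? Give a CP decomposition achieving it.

rank(T) = 2

Lower bound: in the mode-2 unfolding of T (rows indexed by j, columns by (i,k)) the 2×2 minor on rows j ∈ {0, 1}, columns (i,k) ∈ {(0,0), (0,1)} is det [[4, 16], [-10, 2]] = 168 ≠ 0, so that unfolding has rank ≥ 2 and hence rank(T) ≥ 2 (CP rank is at least every unfolding rank, though it can be larger).
Upper bound: with S_k = T[:,:,k], the two rank-1 terms a₁b₁ᵀ, a₂b₂ᵀ are the rank-1 members of the pencil x·S₀ + y·S₁.
det(x·S₀ + y·S₁) is −48·x² + 120·xy + 72·y² = (-24)·(x − 3·y)(2·x + y), vanishing at (x:y) = (3:1) and (1:-2).
M₁ = 3·S₀ + S₁ = [[28, -28], [0, 0]] = 28·[1, 0][1, -1]ᵀ and M₂ = S₀ − 2·S₁ = [[-28, -14], [-28, -14]] = (-14)·[1, 1][2, 1]ᵀ, so take a₁ = [1, 0], b₁ = [1, -1], a₂ = [1, 1], b₂ = [2, 1].
Each slice is an integer combination of E₁ = a₁b₁ᵀ and E₂ = a₂b₂ᵀ: S₀ = 8·E₁ − 2·E₂, S₁ = 4·E₁ + 6·E₂, S₂ = −2·E₂; reading off coefficients, c₁ = [8, 4, 0] and c₂ = [-2, 6, -2].
Hence T = [1, 0] ⊗ [1, -1] ⊗ [8, 4, 0] + [1, 1] ⊗ [2, 1] ⊗ [-2, 6, -2], so rank(T) ≤ 2.
These bounds meet, so rank(T) = 2.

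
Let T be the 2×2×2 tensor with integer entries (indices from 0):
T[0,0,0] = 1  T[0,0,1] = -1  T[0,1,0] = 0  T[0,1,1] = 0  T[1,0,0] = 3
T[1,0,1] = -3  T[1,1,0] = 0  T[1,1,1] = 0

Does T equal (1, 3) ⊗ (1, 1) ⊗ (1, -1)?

Reconstruct entry (0,1,0) from the claimed factors: Σₗ aₗ[0]bₗ[1]cₗ[0] = (1)·(1)·(1) = 1, but T[0,1,0] = 0. The claim is false.

No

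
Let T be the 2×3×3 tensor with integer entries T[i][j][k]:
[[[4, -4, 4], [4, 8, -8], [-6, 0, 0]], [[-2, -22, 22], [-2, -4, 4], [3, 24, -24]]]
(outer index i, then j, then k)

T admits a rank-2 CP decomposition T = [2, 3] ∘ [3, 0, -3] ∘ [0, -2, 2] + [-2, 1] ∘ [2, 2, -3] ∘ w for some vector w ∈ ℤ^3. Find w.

Subtract the known terms from T to get the rank-1 residual R = [-2, 1] ∘ [2, 2, -3] ∘ w, so R[i,j,k] = a[i]·b[j]·w[k]. Pick indices with nonzero a[0]·b[0] = (-2)·(2) = -4. Only the fibre through (0,0,·) is needed: R[0,0,:] = T[0,0,:] − Σₗ aₗ[0]bₗ[0]cₗ = [4, -4, 4] − (2)·(3)·[0, -2, 2] = [4, 8, -8]. Then w[k] = R[0,0,k] / -4 for each k, giving w = [4, 8, -8] / -4 = [-1, -2, 2].

w = [-1, -2, 2]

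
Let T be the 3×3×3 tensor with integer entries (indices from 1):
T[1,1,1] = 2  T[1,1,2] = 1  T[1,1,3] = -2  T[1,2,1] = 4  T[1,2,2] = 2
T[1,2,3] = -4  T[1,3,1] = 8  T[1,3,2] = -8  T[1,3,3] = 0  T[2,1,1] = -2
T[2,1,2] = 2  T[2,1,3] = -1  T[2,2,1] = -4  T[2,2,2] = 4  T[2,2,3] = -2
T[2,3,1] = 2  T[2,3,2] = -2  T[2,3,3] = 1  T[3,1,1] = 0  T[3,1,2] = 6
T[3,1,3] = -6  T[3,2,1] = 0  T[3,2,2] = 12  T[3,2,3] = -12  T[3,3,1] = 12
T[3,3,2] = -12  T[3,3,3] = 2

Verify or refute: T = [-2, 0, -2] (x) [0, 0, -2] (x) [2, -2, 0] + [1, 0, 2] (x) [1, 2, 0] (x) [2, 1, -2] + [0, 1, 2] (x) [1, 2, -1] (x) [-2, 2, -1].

Reconstruct entrywise from the claimed factors. For example, T[3,3,3] = 2 and Σₗ aₗ[3]bₗ[3]cₗ[3] = (-2)·(-2)·(0) + (2)·(0)·(-2) + (2)·(-1)·(-1) = 2; checking all 27 entries, every one matches. The claim holds.

Yes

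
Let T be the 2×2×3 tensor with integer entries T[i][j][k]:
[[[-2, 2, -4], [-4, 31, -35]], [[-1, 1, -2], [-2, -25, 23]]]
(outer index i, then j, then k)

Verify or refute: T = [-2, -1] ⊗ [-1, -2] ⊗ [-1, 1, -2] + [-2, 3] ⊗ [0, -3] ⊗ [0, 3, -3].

No

Reconstruct entry (0,1,1) from the claimed factors: Σₗ aₗ[0]bₗ[1]cₗ[1] = (-2)·(-2)·(1) + (-2)·(-3)·(3) = 22, but T[0,1,1] = 31. The claim is false.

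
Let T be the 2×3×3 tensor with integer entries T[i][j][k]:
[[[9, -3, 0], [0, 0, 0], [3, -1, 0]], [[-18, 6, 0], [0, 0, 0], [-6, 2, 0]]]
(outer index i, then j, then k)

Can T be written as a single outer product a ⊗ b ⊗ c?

If T = a ⊗ b ⊗ c then every fibre of T is a multiple of the corresponding factor, so read the factors off the fibres through the nonzero entry T[0,0,0] = 9.
The mode-1 fibre T[:,0,0] = [9, -18] gives a = (1, -2) (primitive direction); the mode-2 fibre T[0,:,0] = [9, 0, 3] gives b = (3, 0, 1); then c[k] = T[0,0,k] / (a[0]·b[0]) = [9, -3, 0] / 3 = (3, -1, 0).
Expanding (1, -2) ⊗ (3, 0, 1) ⊗ (3, -1, 0) reproduces all 18 entries of T, so T = (1, -2) ⊗ (3, 0, 1) ⊗ (3, -1, 0) and rank(T) ≤ 1.
Equivalently every frontal slice T[:,:,k] is c[k] times the rank-1 matrix (1, -2) ⊗ (3, 0, 1). So T has rank 1 (it is nonzero).

Yes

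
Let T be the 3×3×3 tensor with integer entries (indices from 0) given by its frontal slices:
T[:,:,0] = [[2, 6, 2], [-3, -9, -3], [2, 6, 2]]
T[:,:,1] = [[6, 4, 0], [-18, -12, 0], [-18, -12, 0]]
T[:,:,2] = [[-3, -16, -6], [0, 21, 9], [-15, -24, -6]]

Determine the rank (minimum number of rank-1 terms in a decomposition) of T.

2

Lower bound: the mode-2 unfolding of T (rows indexed by j, columns by (i,k) = (0,0), (0,1), (0,2), (1,0), (1,1), (1,2), (2,0), (2,1), (2,2)) is [[2, 6, -3, -3, -18, 0, 2, -18, -15], [6, 4, -16, -9, -12, 21, 6, -12, -24], [2, 0, -6, -3, 0, 9, 2, 0, -6]].
There the 2×2 minor on rows j ∈ {0, 1}, columns (i,k) ∈ {(0,0), (0,1)} is det [[2, 6], [6, 4]] = -28 ≠ 0, so this unfolding has rank ≥ 2; CP rank is at least every unfolding rank, so rank(T) ≥ 2. (Unfolding ranks only ever bound the CP rank from below — rank(T) can be strictly larger than all of them — so the matching upper bound has to come from an explicit 2-term decomposition.)
Upper bound — finding two terms. Write S_k = T[:,:,k] for the frontal slices: S₀ = [[2, 6, 2], [-3, -9, -3], [2, 6, 2]], S₁ = [[6, 4, 0], [-18, -12, 0], [-18, -12, 0]], S₂ = [[-3, -16, -6], [0, 21, 9], [-15, -24, -6]].
If T = a₁ ∘ b₁ ∘ c₁ + a₂ ∘ b₂ ∘ c₂ then each S_k = c₁[k]·a₁b₁ᵀ + c₂[k]·a₂b₂ᵀ. S₀ and S₁ are linearly independent, so a₁b₁ᵀ and a₂b₂ᵀ must span the same plane of matrices: they are the rank-1 matrices of the form x·S₀ + y·S₁.
The 2×2 minor of x·S₀ + y·S₁ on rows {0,1}, columns {0,1} is 42·xy = 42·(y)(x), vanishing at (x:y) = (1:0) and (0:1).
M₁ = S₀ = [[2, 6, 2], [-3, -9, -3], [2, 6, 2]] = [2, -3, 2][1, 3, 1]ᵀ and M₂ = S₁ = [[6, 4, 0], [-18, -12, 0], [-18, -12, 0]] = 2·[1, -3, -3][3, 2, 0]ᵀ, so take a₁ = [2, -3, 2], b₁ = [1, 3, 1], a₂ = [1, -3, -3], b₂ = [3, 2, 0].
Each slice is an integer combination of E₁ = a₁b₁ᵀ and E₂ = a₂b₂ᵀ: S₀ = E₁, S₁ = 2·E₂, S₂ = −3·E₁ + E₂; reading off coefficients, c₁ = [1, 0, -3] and c₂ = [0, 2, 1].
Hence T = [2, -3, 2] ∘ [1, 3, 1] ∘ [1, 0, -3] + [1, -3, -3] ∘ [3, 2, 0] ∘ [0, 2, 1], so rank(T) ≤ 2.
These bounds meet, so rank(T) = 2.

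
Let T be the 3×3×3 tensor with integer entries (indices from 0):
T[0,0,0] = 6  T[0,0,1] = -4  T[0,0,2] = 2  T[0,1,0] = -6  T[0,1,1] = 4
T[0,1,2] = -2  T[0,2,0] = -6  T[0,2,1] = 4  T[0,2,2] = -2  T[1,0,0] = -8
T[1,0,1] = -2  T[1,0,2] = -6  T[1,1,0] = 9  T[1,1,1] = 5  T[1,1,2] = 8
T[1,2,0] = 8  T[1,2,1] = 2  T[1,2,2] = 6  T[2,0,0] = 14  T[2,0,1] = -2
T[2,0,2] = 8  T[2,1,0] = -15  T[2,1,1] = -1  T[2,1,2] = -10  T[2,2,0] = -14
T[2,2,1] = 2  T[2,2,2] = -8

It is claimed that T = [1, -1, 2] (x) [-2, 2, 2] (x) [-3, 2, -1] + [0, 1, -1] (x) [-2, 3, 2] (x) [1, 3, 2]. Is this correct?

Yes

Reconstruct entrywise from the claimed factors. For example, T[1,2,2] = 6 and Σₗ aₗ[1]bₗ[2]cₗ[2] = (-1)·(2)·(-1) + (1)·(2)·(2) = 6; checking all 27 entries, every one matches. The claim holds.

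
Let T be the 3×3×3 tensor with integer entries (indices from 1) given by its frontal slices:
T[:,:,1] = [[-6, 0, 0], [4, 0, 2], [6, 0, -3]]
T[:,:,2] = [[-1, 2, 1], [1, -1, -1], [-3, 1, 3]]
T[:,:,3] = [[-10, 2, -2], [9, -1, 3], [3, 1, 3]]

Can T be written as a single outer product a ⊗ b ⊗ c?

No

The mode-3 unfolding of T (rows indexed by k, columns by (i,j) = (1,1), (1,2), (1,3), (2,1), (2,2), (2,3), (3,1), (3,2), (3,3)) is [[-6, 0, 0, 4, 0, 2, 6, 0, -3], [-1, 2, 1, 1, -1, -1, -3, 1, 3], [-10, 2, -2, 9, -1, 3, 3, 1, 3]].
There the 3×3 minor on rows k ∈ {1, 2, 3}, columns (i,j) ∈ {(1,1), (1,2), (1,3)} is det [[-6, 0, 0], [-1, 2, 1], [-10, 2, -2]] = 36 ≠ 0, so this unfolding has rank ≥ 3; CP rank is at least every unfolding rank, so rank(T) ≥ 3.
In particular rank(T) ≥ 3 > 1, so T is not rank-1.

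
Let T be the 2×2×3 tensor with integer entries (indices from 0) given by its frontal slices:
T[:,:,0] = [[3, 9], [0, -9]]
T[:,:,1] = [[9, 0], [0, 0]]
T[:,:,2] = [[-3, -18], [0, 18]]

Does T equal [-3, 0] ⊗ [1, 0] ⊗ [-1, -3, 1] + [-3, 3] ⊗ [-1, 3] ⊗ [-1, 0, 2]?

Reconstruct entry (0,0,0) from the claimed factors: Σₗ aₗ[0]bₗ[0]cₗ[0] = (-3)·(1)·(-1) + (-3)·(-1)·(-1) = 0, but T[0,0,0] = 3. The claim is false.

No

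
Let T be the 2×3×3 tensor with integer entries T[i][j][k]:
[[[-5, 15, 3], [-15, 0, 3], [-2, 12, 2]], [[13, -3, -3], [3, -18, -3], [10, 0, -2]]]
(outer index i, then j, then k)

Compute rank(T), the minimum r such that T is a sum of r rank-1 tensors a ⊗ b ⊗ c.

Lower bound: the mode-3 unfolding of T (rows indexed by k, columns by (i,j) = (0,0), (0,1), (0,2), (1,0), (1,1), (1,2)) is [[-5, -15, -2, 13, 3, 10], [15, 0, 12, -3, -18, 0], [3, 3, 2, -3, -3, -2]].
There the 2×2 minor on rows k ∈ {0, 1}, columns (i,j) ∈ {(0,0), (0,1)} is det [[-5, -15], [15, 0]] = 225 ≠ 0, so this unfolding has rank ≥ 2; CP rank is at least every unfolding rank, so rank(T) ≥ 2. (Flattening ranks never certify an upper bound on CP rank; for that we must actually write T with 2 rank-1 terms.)
Upper bound — finding two terms. Write S_k = T[:,:,k] for the frontal slices: S₀ = [[-5, -15, -2], [13, 3, 10]], S₁ = [[15, 0, 12], [-3, -18, 0]], S₂ = [[3, 3, 2], [-3, -3, -2]].
If T = a₁ ⊗ b₁ ⊗ c₁ + a₂ ⊗ b₂ ⊗ c₂ then each S_k = c₁[k]·a₁b₁ᵀ + c₂[k]·a₂b₂ᵀ. S₀ and S₁ are linearly independent, so a₁b₁ᵀ and a₂b₂ᵀ must span the same plane of matrices: they are the rank-1 matrices of the form x·S₀ + y·S₁.
The 2×2 minor of x·S₀ + y·S₁ on rows {0,1}, columns {0,1} is 180·x² + 90·xy − 270·y² = 90·(2·x + 3·y)(x − y), vanishing at (x:y) = (3:-2) and (1:1).
M₁ = 3·S₀ − 2·S₁ = [[-45, -45, -30], [45, 45, 30]] = (-15)·(1, -1)(3, 3, 2)ᵀ and M₂ = S₀ + S₁ = [[10, -15, 10], [10, -15, 10]] = 5·(1, 1)(2, -3, 2)ᵀ, so take a₁ = (1, -1), b₁ = (3, 3, 2), a₂ = (1, 1), b₂ = (2, -3, 2).
Each slice is an integer combination of E₁ = a₁b₁ᵀ and E₂ = a₂b₂ᵀ: S₀ = −3·E₁ + 2·E₂, S₁ = 3·E₁ + 3·E₂, S₂ = E₁; reading off coefficients, c₁ = (-3, 3, 1) and c₂ = (2, 3, 0).
Hence T = (1, -1) ⊗ (3, 3, 2) ⊗ (-3, 3, 1) + (1, 1) ⊗ (2, -3, 2) ⊗ (2, 3, 0), so rank(T) ≤ 2.
These bounds meet, so rank(T) = 2.

2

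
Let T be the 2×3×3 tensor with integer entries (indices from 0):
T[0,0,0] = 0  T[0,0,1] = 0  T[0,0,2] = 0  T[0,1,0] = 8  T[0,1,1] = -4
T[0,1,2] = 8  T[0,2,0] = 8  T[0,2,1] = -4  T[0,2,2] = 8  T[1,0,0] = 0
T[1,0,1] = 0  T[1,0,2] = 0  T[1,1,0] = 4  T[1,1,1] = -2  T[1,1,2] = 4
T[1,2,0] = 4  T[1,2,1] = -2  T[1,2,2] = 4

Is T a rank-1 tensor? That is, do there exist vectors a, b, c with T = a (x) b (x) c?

If T = a (x) b (x) c then every fibre of T is a multiple of the corresponding factor, so read the factors off the fibres through the nonzero entry T[0,1,0] = 8.
The mode-1 fibre T[:,1,0] = [8, 4] gives a = [2, 1] (primitive direction); the mode-2 fibre T[0,:,0] = [0, 8, 8] gives b = [0, 1, 1]; then c[k] = T[0,1,k] / (a[0]·b[1]) = [8, -4, 8] / 2 = [4, -2, 4].
Expanding [2, 1] (x) [0, 1, 1] (x) [4, -2, 4] reproduces all 18 entries of T, so T = [2, 1] (x) [0, 1, 1] (x) [4, -2, 4] and rank(T) ≤ 1.
Equivalently every frontal slice T[:,:,k] is c[k] times the rank-1 matrix [2, 1] (x) [0, 1, 1]. So T has rank 1 (it is nonzero).

Yes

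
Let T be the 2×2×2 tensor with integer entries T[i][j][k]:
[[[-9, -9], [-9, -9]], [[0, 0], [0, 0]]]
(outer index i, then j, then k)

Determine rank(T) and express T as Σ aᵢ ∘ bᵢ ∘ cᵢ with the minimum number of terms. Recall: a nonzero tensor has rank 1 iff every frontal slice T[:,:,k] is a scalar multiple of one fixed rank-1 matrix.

Lower bound: T ≠ 0 (e.g. T[0,0,0] = -9), so rank(T) ≥ 1.
Upper bound: if T = a ∘ b ∘ c then every fibre of T is a multiple of the corresponding factor, so read the factors off the fibres through the nonzero entry T[0,0,0] = -9.
The mode-1 fibre T[:,0,0] = [-9, 0] gives a = [1, 0] (primitive direction); the mode-2 fibre T[0,:,0] = [-9, -9] gives b = [1, 1]; then c[k] = T[0,0,k] / (a[0]·b[0]) = [-9, -9] / 1 = [-9, -9].
Expanding [1, 0] ∘ [1, 1] ∘ [-9, -9] reproduces all 8 entries of T, so T = [1, 0] ∘ [1, 1] ∘ [-9, -9] and rank(T) ≤ 1.
These bounds meet, so rank(T) = 1.

rank(T) = 1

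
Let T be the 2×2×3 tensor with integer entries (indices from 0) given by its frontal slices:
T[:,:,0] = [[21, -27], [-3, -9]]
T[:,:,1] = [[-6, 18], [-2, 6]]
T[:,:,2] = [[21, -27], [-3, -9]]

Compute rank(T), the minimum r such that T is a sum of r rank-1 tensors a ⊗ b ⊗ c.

Lower bound: the mode-2 unfolding of T (rows indexed by j, columns by (i,k) = (0,0), (0,1), (0,2), (1,0), (1,1), (1,2)) is [[21, -6, 21, -3, -2, -3], [-27, 18, -27, -9, 6, -9]].
There the 2×2 minor on rows j ∈ {0, 1}, columns (i,k) ∈ {(0,0), (0,1)} is det [[21, -6], [-27, 18]] = 216 ≠ 0, so this unfolding has rank ≥ 2; CP rank is at least every unfolding rank, so rank(T) ≥ 2. (Unfolding ranks only ever bound the CP rank from below — rank(T) can be strictly larger than all of them — so the matching upper bound has to come from an explicit 2-term decomposition.)
Upper bound — finding two terms. Write S_k = T[:,:,k] for the frontal slices: S₀ = [[21, -27], [-3, -9]], S₁ = [[-6, 18], [-2, 6]], S₂ = [[21, -27], [-3, -9]].
If T = a₁ ⊗ b₁ ⊗ c₁ + a₂ ⊗ b₂ ⊗ c₂ then each S_k = c₁[k]·a₁b₁ᵀ + c₂[k]·a₂b₂ᵀ. S₀ and S₁ are linearly independent, so a₁b₁ᵀ and a₂b₂ᵀ must span the same plane of matrices: they are the rank-1 matrices of the form x·S₀ + y·S₁.
det(x·S₀ + y·S₁) is −270·x² + 180·xy = (-90)·(3·x − 2·y)(x), vanishing at (x:y) = (2:3) and (0:1).
M₁ = 2·S₀ + 3·S₁ = [[24, 0], [-12, 0]] = 12·[2, -1][1, 0]ᵀ and M₂ = S₁ = [[-6, 18], [-2, 6]] = (-2)·[3, 1][1, -3]ᵀ, so take a₁ = [2, -1], b₁ = [1, 0], a₂ = [3, 1], b₂ = [1, -3].
Each slice is an integer combination of E₁ = a₁b₁ᵀ and E₂ = a₂b₂ᵀ: S₀ = 6·E₁ + 3·E₂, S₁ = −2·E₂, S₂ = 6·E₁ + 3·E₂; reading off coefficients, c₁ = [6, 0, 6] and c₂ = [3, -2, 3].
Hence T = [2, -1] ⊗ [1, 0] ⊗ [6, 0, 6] + [3, 1] ⊗ [1, -3] ⊗ [3, -2, 3], so rank(T) ≤ 2.
These bounds meet, so rank(T) = 2.
Check entry T[0,1,1] = 18: (2)·(0)·(0) + (3)·(-3)·(-2) = 18.

2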